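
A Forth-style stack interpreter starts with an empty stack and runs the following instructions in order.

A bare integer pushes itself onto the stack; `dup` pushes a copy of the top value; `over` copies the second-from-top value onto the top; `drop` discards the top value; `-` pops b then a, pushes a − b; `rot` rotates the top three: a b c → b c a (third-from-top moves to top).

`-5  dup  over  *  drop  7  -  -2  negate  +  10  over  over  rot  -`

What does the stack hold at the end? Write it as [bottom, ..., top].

-5      -5
dup     -5 -5
over    -5 -5 -5
*       -5 25
drop    -5
7       -5 7
-       -12
-2      -12 -2
negate  -12 2
+       -10
10      -10 10
over    -10 10 -10
over    -10 10 -10 10
rot     -10 -10 10 10
-       -10 -10 0

[-10, -10, 0]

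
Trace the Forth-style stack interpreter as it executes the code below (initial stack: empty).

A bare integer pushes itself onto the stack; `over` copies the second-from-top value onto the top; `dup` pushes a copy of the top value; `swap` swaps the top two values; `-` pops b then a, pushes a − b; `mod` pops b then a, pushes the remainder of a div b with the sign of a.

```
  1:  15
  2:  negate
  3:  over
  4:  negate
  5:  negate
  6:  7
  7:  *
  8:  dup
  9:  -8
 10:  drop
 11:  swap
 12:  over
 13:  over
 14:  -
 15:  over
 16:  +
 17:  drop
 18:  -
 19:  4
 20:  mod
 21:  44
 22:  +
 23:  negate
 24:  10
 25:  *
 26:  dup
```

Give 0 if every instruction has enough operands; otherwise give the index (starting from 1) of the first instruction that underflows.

15     → [15]
negate → [-15]
over  — needs 2 operands, stack has 1 → underflow

3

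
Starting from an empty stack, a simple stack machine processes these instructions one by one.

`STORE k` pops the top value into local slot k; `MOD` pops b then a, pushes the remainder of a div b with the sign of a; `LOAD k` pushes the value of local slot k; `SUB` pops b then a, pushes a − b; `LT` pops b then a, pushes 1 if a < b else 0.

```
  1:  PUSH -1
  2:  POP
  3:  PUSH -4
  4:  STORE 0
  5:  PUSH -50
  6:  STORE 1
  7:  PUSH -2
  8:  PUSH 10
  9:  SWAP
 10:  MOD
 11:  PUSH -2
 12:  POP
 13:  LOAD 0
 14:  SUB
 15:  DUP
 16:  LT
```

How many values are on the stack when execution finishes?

PUSH -1   [-1]
POP       []
PUSH -4   [-4]
STORE 0   []
PUSH -50  [-50]
STORE 1   []
PUSH -2   [-2]
PUSH 10   [-2, 10]
SWAP      [10, -2]
MOD       [0]
PUSH -2   [0, -2]
POP       [0]
LOAD 0    [0, -4]
SUB       [4]
DUP       [4, 4]
LT        [0]

1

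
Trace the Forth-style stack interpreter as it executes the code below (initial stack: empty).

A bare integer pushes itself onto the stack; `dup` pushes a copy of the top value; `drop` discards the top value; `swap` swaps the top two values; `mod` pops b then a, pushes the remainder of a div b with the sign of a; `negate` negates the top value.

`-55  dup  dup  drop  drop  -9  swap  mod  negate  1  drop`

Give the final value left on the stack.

-55    → [-55]
dup    → [-55, -55]
dup    → [-55, -55, -55]
drop   → [-55, -55]
drop   → [-55]
-9     → [-55, -9]
swap   → [-9, -55]
mod    → [-9]
negate → [9]
1      → [9, 1]
drop   → [9]

9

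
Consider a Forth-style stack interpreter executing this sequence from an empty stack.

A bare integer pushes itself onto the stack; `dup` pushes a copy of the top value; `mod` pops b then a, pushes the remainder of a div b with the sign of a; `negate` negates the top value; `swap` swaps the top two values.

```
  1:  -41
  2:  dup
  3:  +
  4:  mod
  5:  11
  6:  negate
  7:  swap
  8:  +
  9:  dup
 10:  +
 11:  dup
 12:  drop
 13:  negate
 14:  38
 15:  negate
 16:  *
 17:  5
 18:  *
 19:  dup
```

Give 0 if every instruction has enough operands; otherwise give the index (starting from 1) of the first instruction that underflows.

4

-41 → -41
dup → -41 -41
+   → -82
mod  — needs 2 operands, stack has 1 → underflow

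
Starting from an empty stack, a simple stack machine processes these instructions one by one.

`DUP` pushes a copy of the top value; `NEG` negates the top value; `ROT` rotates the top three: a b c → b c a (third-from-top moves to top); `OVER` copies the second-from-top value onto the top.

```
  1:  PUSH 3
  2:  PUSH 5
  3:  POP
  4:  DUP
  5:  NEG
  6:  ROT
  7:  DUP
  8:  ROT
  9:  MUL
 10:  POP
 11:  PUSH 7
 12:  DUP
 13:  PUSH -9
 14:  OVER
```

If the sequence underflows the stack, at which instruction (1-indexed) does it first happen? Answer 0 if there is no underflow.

6

PUSH 3 → [3]
PUSH 5 → [3, 5]
POP    → [3]
DUP    → [3, 3]
NEG    → [3, -3]
ROT  — needs 3 operands, stack has 2 → underflow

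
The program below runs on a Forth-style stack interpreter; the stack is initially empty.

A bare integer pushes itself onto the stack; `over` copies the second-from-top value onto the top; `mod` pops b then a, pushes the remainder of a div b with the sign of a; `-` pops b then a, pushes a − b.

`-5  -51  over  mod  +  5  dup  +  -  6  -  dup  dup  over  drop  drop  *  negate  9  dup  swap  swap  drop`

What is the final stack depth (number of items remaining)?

2

-5      -5
-51     -5 -51
over    -5 -51 -5
mod     -5 -1
+       -6
5       -6 5
dup     -6 5 5
+       -6 10
-       -16
6       -16 6
-       -22
dup     -22 -22
dup     -22 -22 -22
over    -22 -22 -22 -22
drop    -22 -22 -22
drop    -22 -22
*       484
negate  -484
9       -484 9
dup     -484 9 9
swap    -484 9 9
swap    -484 9 9
drop    -484 9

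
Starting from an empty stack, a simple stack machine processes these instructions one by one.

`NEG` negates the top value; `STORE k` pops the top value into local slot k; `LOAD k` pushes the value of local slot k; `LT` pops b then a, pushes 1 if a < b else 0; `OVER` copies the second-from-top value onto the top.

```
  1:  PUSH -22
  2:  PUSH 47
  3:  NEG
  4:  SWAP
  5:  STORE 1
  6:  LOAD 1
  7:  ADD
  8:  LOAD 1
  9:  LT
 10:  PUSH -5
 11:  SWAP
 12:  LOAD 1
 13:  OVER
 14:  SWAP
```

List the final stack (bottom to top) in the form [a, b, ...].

[-5, 1, 1, -22]

PUSH -22 → [-22]
PUSH 47  → [-22, 47]
NEG      → [-22, -47]
SWAP     → [-47, -22]
STORE 1  → [-47]
LOAD 1   → [-47, -22]
ADD      → [-69]
LOAD 1   → [-69, -22]
LT       → [1]
PUSH -5  → [1, -5]
SWAP     → [-5, 1]
LOAD 1   → [-5, 1, -22]
OVER     → [-5, 1, -22, 1]
SWAP     → [-5, 1, 1, -22]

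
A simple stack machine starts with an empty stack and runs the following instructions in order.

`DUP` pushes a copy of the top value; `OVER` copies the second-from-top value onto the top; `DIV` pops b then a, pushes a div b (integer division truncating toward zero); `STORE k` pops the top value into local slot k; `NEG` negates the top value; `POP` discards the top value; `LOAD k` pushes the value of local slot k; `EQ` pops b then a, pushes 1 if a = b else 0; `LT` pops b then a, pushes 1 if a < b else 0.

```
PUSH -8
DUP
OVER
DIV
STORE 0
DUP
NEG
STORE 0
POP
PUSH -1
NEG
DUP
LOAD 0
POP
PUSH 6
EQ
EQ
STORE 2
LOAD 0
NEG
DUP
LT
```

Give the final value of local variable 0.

8

PUSH -8 : -8
DUP     : -8 -8
OVER    : -8 -8 -8
DIV     : -8 1
STORE 0 : -8
DUP     : -8 -8
NEG     : -8 8
STORE 0 : -8
POP     : (empty)
PUSH -1 : -1
NEG     : 1
DUP     : 1 1
LOAD 0  : 1 1 8
POP     : 1 1
PUSH 6  : 1 1 6
EQ      : 1 0
EQ      : 0
STORE 2 : (empty)
LOAD 0  : 8
NEG     : -8
DUP     : -8 -8
LT      : 0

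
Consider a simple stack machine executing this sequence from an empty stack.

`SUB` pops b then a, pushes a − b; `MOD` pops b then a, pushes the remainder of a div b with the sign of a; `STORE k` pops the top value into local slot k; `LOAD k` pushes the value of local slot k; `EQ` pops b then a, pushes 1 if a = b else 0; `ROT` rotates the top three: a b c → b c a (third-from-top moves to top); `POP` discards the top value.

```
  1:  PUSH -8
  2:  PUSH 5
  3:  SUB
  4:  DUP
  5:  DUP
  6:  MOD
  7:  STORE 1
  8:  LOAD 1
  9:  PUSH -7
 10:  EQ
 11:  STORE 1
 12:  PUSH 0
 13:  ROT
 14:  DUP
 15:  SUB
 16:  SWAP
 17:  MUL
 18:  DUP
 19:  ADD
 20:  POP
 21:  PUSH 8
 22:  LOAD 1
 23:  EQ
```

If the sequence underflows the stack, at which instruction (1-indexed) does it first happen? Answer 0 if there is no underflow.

13

PUSH -8  [-8]
PUSH 5   [-8, 5]
SUB      [-13]
DUP      [-13, -13]
DUP      [-13, -13, -13]
MOD      [-13, 0]
STORE 1  [-13]
LOAD 1   [-13, 0]
PUSH -7  [-13, 0, -7]
EQ       [-13, 0]
STORE 1  [-13]
PUSH 0   [-13, 0]
ROT  — needs 3 operands, stack has 2 → underflow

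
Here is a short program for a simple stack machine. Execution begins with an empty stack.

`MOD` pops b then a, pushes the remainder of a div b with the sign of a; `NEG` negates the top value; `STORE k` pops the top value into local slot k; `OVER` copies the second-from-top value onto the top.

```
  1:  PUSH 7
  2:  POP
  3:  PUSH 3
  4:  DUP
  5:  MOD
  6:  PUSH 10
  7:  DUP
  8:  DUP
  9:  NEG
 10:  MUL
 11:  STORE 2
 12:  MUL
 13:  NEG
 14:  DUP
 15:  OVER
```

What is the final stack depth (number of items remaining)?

3

PUSH 7  -> 7
POP     -> (empty)
PUSH 3  -> 3
DUP     -> 3 3
MOD     -> 0
PUSH 10 -> 0 10
DUP     -> 0 10 10
DUP     -> 0 10 10 10
NEG     -> 0 10 10 -10
MUL     -> 0 10 -100
STORE 2 -> 0 10
MUL     -> 0
NEG     -> 0
DUP     -> 0 0
OVER    -> 0 0 0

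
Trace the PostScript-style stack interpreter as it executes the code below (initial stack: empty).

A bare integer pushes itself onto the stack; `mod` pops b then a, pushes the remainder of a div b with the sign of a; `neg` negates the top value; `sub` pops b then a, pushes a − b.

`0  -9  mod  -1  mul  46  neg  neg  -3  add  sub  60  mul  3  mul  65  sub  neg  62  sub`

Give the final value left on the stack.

0   -> [0]
-9  -> [0, -9]
mod -> [0]
-1  -> [0, -1]
mul -> [0]
46  -> [0, 46]
neg -> [0, -46]
neg -> [0, 46]
-3  -> [0, 46, -3]
add -> [0, 43]
sub -> [-43]
60  -> [-43, 60]
mul -> [-2580]
3   -> [-2580, 3]
mul -> [-7740]
65  -> [-7740, 65]
sub -> [-7805]
neg -> [7805]
62  -> [7805, 62]
sub -> [7743]

7743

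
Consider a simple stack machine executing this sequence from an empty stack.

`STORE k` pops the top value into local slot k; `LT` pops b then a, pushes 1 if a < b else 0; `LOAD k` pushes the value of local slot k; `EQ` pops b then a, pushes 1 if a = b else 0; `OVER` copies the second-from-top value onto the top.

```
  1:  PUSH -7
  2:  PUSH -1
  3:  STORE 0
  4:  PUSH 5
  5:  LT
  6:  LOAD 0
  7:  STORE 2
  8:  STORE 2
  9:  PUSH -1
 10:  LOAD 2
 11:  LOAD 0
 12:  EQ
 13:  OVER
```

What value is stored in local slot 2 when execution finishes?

1

PUSH -7  [-7]
PUSH -1  [-7, -1]
STORE 0  [-7]
PUSH 5   [-7, 5]
LT       [1]
LOAD 0   [1, -1]
STORE 2  [1]
STORE 2  []
PUSH -1  [-1]
LOAD 2   [-1, 1]
LOAD 0   [-1, 1, -1]
EQ       [-1, 0]
OVER     [-1, 0, -1]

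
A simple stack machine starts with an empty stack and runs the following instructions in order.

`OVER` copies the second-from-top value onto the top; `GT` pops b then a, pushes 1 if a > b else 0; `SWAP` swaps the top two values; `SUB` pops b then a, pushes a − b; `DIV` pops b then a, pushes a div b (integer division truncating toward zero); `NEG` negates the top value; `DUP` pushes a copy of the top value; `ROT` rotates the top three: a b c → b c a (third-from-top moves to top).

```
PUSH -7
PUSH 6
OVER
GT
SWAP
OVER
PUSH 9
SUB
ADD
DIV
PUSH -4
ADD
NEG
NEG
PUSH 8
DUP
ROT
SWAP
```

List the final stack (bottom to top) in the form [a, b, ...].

[8, -4, 8]

PUSH -7 : -7
PUSH 6  : -7 6
OVER    : -7 6 -7
GT      : -7 1
SWAP    : 1 -7
OVER    : 1 -7 1
PUSH 9  : 1 -7 1 9
SUB     : 1 -7 -8
ADD     : 1 -15
DIV     : 0
PUSH -4 : 0 -4
ADD     : -4
NEG     : 4
NEG     : -4
PUSH 8  : -4 8
DUP     : -4 8 8
ROT     : 8 8 -4
SWAP    : 8 -4 8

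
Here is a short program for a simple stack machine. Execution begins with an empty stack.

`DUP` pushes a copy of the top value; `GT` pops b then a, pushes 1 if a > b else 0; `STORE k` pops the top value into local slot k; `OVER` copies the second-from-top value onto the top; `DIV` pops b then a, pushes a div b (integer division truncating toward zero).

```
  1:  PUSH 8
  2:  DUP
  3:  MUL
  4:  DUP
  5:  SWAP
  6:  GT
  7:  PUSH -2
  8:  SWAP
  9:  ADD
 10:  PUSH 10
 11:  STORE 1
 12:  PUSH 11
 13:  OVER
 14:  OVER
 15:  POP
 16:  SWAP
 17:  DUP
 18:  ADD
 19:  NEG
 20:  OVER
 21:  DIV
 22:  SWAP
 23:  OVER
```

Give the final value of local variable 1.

PUSH 8  : 8
DUP     : 8 8
MUL     : 64
DUP     : 64 64
SWAP    : 64 64
GT      : 0
PUSH -2 : 0 -2
SWAP    : -2 0
ADD     : -2
PUSH 10 : -2 10
STORE 1 : -2
PUSH 11 : -2 11
OVER    : -2 11 -2
OVER    : -2 11 -2 11
POP     : -2 11 -2
SWAP    : -2 -2 11
DUP     : -2 -2 11 11
ADD     : -2 -2 22
NEG     : -2 -2 -22
OVER    : -2 -2 -22 -2
DIV     : -2 -2 11
SWAP    : -2 11 -2
OVER    : -2 11 -2 11

10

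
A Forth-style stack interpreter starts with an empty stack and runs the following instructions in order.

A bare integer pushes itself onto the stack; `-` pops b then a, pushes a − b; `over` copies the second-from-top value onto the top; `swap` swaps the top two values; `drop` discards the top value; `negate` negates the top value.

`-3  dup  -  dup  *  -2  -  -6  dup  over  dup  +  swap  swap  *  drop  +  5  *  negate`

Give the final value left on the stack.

-3     → -3
dup    → -3 -3
-      → 0
dup    → 0 0
*      → 0
-2     → 0 -2
-      → 2
-6     → 2 -6
dup    → 2 -6 -6
over   → 2 -6 -6 -6
dup    → 2 -6 -6 -6 -6
+      → 2 -6 -6 -12
swap   → 2 -6 -12 -6
swap   → 2 -6 -6 -12
*      → 2 -6 72
drop   → 2 -6
+      → -4
5      → -4 5
*      → -20
negate → 20

20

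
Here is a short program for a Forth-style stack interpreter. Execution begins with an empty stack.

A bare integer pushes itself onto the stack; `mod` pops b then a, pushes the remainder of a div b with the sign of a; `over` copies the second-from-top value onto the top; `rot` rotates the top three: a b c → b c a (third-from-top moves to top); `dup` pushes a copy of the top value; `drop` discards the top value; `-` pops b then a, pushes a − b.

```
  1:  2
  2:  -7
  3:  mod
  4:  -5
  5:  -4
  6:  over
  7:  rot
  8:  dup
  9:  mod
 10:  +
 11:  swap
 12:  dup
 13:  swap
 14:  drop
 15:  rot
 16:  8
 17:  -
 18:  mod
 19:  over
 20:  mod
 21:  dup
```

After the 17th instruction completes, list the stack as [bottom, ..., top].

[-5, -4, -6]

2    -> [2]
-7   -> [2, -7]
mod  -> [2]
-5   -> [2, -5]
-4   -> [2, -5, -4]
over -> [2, -5, -4, -5]
rot  -> [2, -4, -5, -5]
dup  -> [2, -4, -5, -5, -5]
mod  -> [2, -4, -5, 0]
+    -> [2, -4, -5]
swap -> [2, -5, -4]
dup  -> [2, -5, -4, -4]
swap -> [2, -5, -4, -4]
drop -> [2, -5, -4]
rot  -> [-5, -4, 2]
8    -> [-5, -4, 2, 8]
-    -> [-5, -4, -6]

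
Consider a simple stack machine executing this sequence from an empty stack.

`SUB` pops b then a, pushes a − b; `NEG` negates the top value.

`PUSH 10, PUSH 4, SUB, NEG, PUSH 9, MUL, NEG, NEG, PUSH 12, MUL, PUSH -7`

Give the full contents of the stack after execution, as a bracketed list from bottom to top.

[-648, -7]

PUSH 10 -> 10
PUSH 4  -> 10 4
SUB     -> 6
NEG     -> -6
PUSH 9  -> -6 9
MUL     -> -54
NEG     -> 54
NEG     -> -54
PUSH 12 -> -54 12
MUL     -> -648
PUSH -7 -> -648 -7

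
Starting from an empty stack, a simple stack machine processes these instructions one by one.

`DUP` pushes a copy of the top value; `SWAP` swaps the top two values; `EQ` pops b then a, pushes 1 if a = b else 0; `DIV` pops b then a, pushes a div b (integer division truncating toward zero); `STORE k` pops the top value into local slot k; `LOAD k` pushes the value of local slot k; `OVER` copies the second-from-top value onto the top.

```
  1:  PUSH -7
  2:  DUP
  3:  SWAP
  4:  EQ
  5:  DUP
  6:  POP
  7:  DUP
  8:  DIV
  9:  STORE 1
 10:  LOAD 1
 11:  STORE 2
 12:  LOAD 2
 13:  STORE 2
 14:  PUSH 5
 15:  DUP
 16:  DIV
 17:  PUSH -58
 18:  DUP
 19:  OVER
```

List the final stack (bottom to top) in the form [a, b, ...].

[1, -58, -58, -58]

PUSH -7   [-7]
DUP       [-7, -7]
SWAP      [-7, -7]
EQ        [1]
DUP       [1, 1]
POP       [1]
DUP       [1, 1]
DIV       [1]
STORE 1   []
LOAD 1    [1]
STORE 2   []
LOAD 2    [1]
STORE 2   []
PUSH 5    [5]
DUP       [5, 5]
DIV       [1]
PUSH -58  [1, -58]
DUP       [1, -58, -58]
OVER      [1, -58, -58, -58]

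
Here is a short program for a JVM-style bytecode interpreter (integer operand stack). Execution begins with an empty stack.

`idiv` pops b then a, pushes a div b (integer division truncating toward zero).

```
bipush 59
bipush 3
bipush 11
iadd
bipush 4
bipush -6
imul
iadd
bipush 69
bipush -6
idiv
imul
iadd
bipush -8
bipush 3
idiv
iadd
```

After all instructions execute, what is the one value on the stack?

167

bipush 59 -> [59]
bipush 3  -> [59, 3]
bipush 11 -> [59, 3, 11]
iadd      -> [59, 14]
bipush 4  -> [59, 14, 4]
bipush -6 -> [59, 14, 4, -6]
imul      -> [59, 14, -24]
iadd      -> [59, -10]
bipush 69 -> [59, -10, 69]
bipush -6 -> [59, -10, 69, -6]
idiv      -> [59, -10, -11]
imul      -> [59, 110]
iadd      -> [169]
bipush -8 -> [169, -8]
bipush 3  -> [169, -8, 3]
idiv      -> [169, -2]
iadd      -> [167]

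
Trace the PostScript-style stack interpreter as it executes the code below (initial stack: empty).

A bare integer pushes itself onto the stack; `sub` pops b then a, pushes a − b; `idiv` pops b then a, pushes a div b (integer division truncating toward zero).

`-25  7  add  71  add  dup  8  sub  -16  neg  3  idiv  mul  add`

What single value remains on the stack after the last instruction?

278

-25  -> [-25]
7    -> [-25, 7]
add  -> [-18]
71   -> [-18, 71]
add  -> [53]
dup  -> [53, 53]
8    -> [53, 53, 8]
sub  -> [53, 45]
-16  -> [53, 45, -16]
neg  -> [53, 45, 16]
3    -> [53, 45, 16, 3]
idiv -> [53, 45, 5]
mul  -> [53, 225]
add  -> [278]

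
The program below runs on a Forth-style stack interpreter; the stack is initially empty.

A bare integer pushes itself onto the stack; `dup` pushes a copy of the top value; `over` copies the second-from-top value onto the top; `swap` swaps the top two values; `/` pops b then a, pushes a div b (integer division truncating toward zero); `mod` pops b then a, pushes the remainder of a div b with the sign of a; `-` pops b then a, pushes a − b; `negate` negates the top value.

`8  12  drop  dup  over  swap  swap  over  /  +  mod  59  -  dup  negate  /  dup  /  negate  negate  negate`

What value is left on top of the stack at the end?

8       8
12      8 12
drop    8
dup     8 8
over    8 8 8
swap    8 8 8
swap    8 8 8
over    8 8 8 8
/       8 8 1
+       8 9
mod     8
59      8 59
-       -51
dup     -51 -51
negate  -51 51
/       -1
dup     -1 -1
/       1
negate  -1
negate  1
negate  -1

-1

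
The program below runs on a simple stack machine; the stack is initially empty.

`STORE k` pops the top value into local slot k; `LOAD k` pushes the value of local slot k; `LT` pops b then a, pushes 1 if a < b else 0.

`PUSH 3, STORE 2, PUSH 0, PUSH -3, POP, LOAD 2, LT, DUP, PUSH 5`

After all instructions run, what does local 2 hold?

3

PUSH 3  : [3]
STORE 2 : []
PUSH 0  : [0]
PUSH -3 : [0, -3]
POP     : [0]
LOAD 2  : [0, 3]
LT      : [1]
DUP     : [1, 1]
PUSH 5  : [1, 1, 5]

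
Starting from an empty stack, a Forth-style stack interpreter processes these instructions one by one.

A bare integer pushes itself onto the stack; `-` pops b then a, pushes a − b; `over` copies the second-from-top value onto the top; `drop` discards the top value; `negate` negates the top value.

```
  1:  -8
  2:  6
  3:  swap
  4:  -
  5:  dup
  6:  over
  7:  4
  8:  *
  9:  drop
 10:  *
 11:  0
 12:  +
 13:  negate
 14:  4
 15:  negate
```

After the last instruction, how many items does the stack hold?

2

-8     : [-8]
6      : [-8, 6]
swap   : [6, -8]
-      : [14]
dup    : [14, 14]
over   : [14, 14, 14]
4      : [14, 14, 14, 4]
*      : [14, 14, 56]
drop   : [14, 14]
*      : [196]
0      : [196, 0]
+      : [196]
negate : [-196]
4      : [-196, 4]
negate : [-196, -4]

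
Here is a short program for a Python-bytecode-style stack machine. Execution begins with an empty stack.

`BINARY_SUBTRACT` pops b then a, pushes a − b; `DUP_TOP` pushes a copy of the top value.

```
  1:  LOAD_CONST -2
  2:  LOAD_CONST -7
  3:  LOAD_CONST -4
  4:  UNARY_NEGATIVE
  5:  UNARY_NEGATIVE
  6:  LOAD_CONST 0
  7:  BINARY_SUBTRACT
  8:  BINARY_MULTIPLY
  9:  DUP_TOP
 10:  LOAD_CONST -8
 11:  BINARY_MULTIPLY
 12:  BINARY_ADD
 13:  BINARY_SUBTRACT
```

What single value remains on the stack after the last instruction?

194

LOAD_CONST -2   : [-2]
LOAD_CONST -7   : [-2, -7]
LOAD_CONST -4   : [-2, -7, -4]
UNARY_NEGATIVE  : [-2, -7, 4]
UNARY_NEGATIVE  : [-2, -7, -4]
LOAD_CONST 0    : [-2, -7, -4, 0]
BINARY_SUBTRACT : [-2, -7, -4]
BINARY_MULTIPLY : [-2, 28]
DUP_TOP         : [-2, 28, 28]
LOAD_CONST -8   : [-2, 28, 28, -8]
BINARY_MULTIPLY : [-2, 28, -224]
BINARY_ADD      : [-2, -196]
BINARY_SUBTRACT : [194]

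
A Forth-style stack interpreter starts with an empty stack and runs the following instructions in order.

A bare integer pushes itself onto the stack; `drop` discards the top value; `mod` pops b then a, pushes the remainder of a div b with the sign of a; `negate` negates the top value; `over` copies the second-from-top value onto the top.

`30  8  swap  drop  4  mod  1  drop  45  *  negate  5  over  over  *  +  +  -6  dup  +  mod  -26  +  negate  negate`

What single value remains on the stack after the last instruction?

-21

30     : [30]
8      : [30, 8]
swap   : [8, 30]
drop   : [8]
4      : [8, 4]
mod    : [0]
1      : [0, 1]
drop   : [0]
45     : [0, 45]
*      : [0]
negate : [0]
5      : [0, 5]
over   : [0, 5, 0]
over   : [0, 5, 0, 5]
*      : [0, 5, 0]
+      : [0, 5]
+      : [5]
-6     : [5, -6]
dup    : [5, -6, -6]
+      : [5, -12]
mod    : [5]
-26    : [5, -26]
+      : [-21]
negate : [21]
negate : [-21]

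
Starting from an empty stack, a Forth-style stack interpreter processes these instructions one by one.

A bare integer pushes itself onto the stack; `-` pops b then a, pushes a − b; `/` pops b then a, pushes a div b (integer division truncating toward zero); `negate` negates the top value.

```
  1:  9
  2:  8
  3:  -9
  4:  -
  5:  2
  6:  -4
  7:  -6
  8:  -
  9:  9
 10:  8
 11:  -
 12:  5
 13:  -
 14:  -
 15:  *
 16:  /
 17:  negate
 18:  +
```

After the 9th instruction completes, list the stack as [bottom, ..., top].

9  : 9
8  : 9 8
-9 : 9 8 -9
-  : 9 17
2  : 9 17 2
-4 : 9 17 2 -4
-6 : 9 17 2 -4 -6
-  : 9 17 2 2
9  : 9 17 2 2 9

[9, 17, 2, 2, 9]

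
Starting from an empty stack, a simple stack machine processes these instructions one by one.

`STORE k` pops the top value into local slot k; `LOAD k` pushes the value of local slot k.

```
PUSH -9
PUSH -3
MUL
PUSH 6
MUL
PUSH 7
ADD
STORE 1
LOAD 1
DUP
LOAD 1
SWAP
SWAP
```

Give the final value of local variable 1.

PUSH -9 → [-9]
PUSH -3 → [-9, -3]
MUL     → [27]
PUSH 6  → [27, 6]
MUL     → [162]
PUSH 7  → [162, 7]
ADD     → [169]
STORE 1 → []
LOAD 1  → [169]
DUP     → [169, 169]
LOAD 1  → [169, 169, 169]
SWAP    → [169, 169, 169]
SWAP    → [169, 169, 169]

169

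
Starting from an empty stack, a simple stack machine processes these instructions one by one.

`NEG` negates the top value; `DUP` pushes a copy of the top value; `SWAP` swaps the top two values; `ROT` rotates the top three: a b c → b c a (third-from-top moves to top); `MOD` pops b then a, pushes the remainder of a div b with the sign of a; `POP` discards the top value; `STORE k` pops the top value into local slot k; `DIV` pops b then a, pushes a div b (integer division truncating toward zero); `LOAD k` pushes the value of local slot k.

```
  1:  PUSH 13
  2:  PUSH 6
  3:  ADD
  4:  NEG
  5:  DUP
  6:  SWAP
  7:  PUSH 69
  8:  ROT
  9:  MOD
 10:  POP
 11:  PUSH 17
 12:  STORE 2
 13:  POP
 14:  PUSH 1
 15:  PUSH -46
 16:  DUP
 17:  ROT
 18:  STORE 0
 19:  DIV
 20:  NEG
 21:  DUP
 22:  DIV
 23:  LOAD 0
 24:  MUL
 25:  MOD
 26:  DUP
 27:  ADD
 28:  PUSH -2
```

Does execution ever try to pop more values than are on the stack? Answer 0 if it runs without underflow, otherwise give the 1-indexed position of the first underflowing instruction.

25

PUSH 13  : [13]
PUSH 6   : [13, 6]
ADD      : [19]
NEG      : [-19]
DUP      : [-19, -19]
SWAP     : [-19, -19]
PUSH 69  : [-19, -19, 69]
ROT      : [-19, 69, -19]
MOD      : [-19, 12]
POP      : [-19]
PUSH 17  : [-19, 17]
STORE 2  : [-19]
POP      : []
PUSH 1   : [1]
PUSH -46 : [1, -46]
DUP      : [1, -46, -46]
ROT      : [-46, -46, 1]
STORE 0  : [-46, -46]
DIV      : [1]
NEG      : [-1]
DUP      : [-1, -1]
DIV      : [1]
LOAD 0   : [1, 1]
MUL      : [1]
MOD  — needs 2 operands, stack has 1 → underflow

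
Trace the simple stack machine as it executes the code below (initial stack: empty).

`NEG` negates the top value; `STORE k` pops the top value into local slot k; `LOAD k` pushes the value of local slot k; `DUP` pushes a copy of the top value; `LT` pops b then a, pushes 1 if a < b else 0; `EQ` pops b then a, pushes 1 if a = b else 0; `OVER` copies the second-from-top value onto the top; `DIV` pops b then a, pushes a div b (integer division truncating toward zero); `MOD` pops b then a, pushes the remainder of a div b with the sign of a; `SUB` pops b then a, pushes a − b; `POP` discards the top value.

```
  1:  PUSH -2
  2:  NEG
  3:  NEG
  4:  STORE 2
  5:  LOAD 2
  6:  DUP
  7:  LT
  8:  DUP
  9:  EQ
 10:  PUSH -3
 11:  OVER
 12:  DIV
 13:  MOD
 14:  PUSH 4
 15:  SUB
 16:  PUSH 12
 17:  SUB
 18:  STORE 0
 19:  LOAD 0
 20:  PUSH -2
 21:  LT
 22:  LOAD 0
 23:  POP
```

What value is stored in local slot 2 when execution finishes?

-2

PUSH -2 : -2
NEG     : 2
NEG     : -2
STORE 2 : (empty)
LOAD 2  : -2
DUP     : -2 -2
LT      : 0
DUP     : 0 0
EQ      : 1
PUSH -3 : 1 -3
OVER    : 1 -3 1
DIV     : 1 -3
MOD     : 1
PUSH 4  : 1 4
SUB     : -3
PUSH 12 : -3 12
SUB     : -15
STORE 0 : (empty)
LOAD 0  : -15
PUSH -2 : -15 -2
LT      : 1
LOAD 0  : 1 -15
POP     : 1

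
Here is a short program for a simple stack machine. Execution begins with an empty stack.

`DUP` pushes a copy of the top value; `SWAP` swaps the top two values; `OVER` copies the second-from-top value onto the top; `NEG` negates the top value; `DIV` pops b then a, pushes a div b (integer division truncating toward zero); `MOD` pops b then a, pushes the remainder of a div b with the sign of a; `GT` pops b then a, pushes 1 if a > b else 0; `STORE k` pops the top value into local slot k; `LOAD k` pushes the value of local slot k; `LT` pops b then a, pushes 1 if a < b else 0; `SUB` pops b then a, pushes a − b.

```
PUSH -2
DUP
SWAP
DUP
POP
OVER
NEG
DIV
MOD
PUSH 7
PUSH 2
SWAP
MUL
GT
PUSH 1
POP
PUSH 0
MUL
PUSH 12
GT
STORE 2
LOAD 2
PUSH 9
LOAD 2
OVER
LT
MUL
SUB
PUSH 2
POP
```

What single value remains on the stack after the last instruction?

-9

PUSH -2 : -2
DUP     : -2 -2
SWAP    : -2 -2
DUP     : -2 -2 -2
POP     : -2 -2
OVER    : -2 -2 -2
NEG     : -2 -2 2
DIV     : -2 -1
MOD     : 0
PUSH 7  : 0 7
PUSH 2  : 0 7 2
SWAP    : 0 2 7
MUL     : 0 14
GT      : 0
PUSH 1  : 0 1
POP     : 0
PUSH 0  : 0 0
MUL     : 0
PUSH 12 : 0 12
GT      : 0
STORE 2 : (empty)
LOAD 2  : 0
PUSH 9  : 0 9
LOAD 2  : 0 9 0
OVER    : 0 9 0 9
LT      : 0 9 1
MUL     : 0 9
SUB     : -9
PUSH 2  : -9 2
POP     : -9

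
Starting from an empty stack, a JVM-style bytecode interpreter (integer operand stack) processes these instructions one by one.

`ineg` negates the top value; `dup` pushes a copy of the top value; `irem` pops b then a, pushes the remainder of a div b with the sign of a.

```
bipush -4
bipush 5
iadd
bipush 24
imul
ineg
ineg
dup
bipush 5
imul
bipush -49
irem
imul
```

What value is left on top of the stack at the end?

528

bipush -4  : [-4]
bipush 5   : [-4, 5]
iadd       : [1]
bipush 24  : [1, 24]
imul       : [24]
ineg       : [-24]
ineg       : [24]
dup        : [24, 24]
bipush 5   : [24, 24, 5]
imul       : [24, 120]
bipush -49 : [24, 120, -49]
irem       : [24, 22]
imul       : [528]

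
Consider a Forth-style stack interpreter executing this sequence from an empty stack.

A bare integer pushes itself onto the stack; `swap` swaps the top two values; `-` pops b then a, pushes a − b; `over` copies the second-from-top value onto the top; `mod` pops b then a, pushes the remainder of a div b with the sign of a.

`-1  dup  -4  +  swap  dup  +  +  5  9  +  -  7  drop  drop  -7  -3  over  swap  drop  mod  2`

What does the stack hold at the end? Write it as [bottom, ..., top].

[0, 2]

-1   -> -1
dup  -> -1 -1
-4   -> -1 -1 -4
+    -> -1 -5
swap -> -5 -1
dup  -> -5 -1 -1
+    -> -5 -2
+    -> -7
5    -> -7 5
9    -> -7 5 9
+    -> -7 14
-    -> -21
7    -> -21 7
drop -> -21
drop -> (empty)
-7   -> -7
-3   -> -7 -3
over -> -7 -3 -7
swap -> -7 -7 -3
drop -> -7 -7
mod  -> 0
2    -> 0 2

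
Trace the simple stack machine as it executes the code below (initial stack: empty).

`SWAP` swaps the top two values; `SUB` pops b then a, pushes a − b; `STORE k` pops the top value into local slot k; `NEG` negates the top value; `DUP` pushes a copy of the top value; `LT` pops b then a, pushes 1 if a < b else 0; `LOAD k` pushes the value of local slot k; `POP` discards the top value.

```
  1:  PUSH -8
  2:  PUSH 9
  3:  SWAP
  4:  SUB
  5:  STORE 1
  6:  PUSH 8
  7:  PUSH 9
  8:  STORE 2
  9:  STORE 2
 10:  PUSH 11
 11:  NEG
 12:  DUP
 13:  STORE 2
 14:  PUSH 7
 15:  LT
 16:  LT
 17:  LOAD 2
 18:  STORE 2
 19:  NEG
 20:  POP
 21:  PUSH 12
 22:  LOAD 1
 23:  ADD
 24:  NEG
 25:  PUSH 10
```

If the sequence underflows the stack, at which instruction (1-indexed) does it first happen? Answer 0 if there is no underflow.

PUSH -8 : [-8]
PUSH 9  : [-8, 9]
SWAP    : [9, -8]
SUB     : [17]
STORE 1 : []
PUSH 8  : [8]
PUSH 9  : [8, 9]
STORE 2 : [8]
STORE 2 : []
PUSH 11 : [11]
NEG     : [-11]
DUP     : [-11, -11]
STORE 2 : [-11]
PUSH 7  : [-11, 7]
LT      : [1]
LT  — needs 2 operands, stack has 1 → underflow

16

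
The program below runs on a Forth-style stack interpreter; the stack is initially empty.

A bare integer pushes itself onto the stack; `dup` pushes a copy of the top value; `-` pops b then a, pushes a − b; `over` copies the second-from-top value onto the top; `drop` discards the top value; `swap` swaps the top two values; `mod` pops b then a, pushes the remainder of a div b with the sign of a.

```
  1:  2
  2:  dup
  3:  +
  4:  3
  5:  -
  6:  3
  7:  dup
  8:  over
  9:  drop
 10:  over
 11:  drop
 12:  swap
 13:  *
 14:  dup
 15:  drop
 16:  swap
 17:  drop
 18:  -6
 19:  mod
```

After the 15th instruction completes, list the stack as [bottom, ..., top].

2    -> [2]
dup  -> [2, 2]
+    -> [4]
3    -> [4, 3]
-    -> [1]
3    -> [1, 3]
dup  -> [1, 3, 3]
over -> [1, 3, 3, 3]
drop -> [1, 3, 3]
over -> [1, 3, 3, 3]
drop -> [1, 3, 3]
swap -> [1, 3, 3]
*    -> [1, 9]
dup  -> [1, 9, 9]
drop -> [1, 9]

[1, 9]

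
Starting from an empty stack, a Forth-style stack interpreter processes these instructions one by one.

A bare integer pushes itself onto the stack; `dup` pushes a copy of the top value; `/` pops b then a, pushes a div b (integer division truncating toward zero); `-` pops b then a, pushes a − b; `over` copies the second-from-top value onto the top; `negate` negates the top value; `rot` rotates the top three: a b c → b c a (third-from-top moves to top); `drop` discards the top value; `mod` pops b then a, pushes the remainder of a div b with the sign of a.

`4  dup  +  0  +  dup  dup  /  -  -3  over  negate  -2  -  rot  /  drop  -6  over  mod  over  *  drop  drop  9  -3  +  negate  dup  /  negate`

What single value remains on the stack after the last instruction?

-1

4      → 4
dup    → 4 4
+      → 8
0      → 8 0
+      → 8
dup    → 8 8
dup    → 8 8 8
/      → 8 1
-      → 7
-3     → 7 -3
over   → 7 -3 7
negate → 7 -3 -7
-2     → 7 -3 -7 -2
-      → 7 -3 -5
rot    → -3 -5 7
/      → -3 0
drop   → -3
-6     → -3 -6
over   → -3 -6 -3
mod    → -3 0
over   → -3 0 -3
*      → -3 0
drop   → -3
drop   → (empty)
9      → 9
-3     → 9 -3
+      → 6
negate → -6
dup    → -6 -6
/      → 1
negate → -1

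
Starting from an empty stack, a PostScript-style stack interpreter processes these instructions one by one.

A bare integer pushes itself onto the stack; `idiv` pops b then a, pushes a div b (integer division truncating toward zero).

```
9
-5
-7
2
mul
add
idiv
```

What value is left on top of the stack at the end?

9     9
-5    9 -5
-7    9 -5 -7
2     9 -5 -7 2
mul   9 -5 -14
add   9 -19
idiv  0

0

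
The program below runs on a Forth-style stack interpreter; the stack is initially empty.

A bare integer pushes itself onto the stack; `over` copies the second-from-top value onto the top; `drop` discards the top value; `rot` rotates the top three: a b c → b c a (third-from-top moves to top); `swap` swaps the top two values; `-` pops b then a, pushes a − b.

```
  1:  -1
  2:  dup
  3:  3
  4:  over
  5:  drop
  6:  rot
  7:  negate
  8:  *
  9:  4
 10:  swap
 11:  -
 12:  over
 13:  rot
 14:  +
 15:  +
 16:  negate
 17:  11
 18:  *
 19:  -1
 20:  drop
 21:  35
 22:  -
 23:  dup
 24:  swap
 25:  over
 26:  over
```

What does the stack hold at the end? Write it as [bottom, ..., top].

[-24, -24, -24, -24]

-1      -1
dup     -1 -1
3       -1 -1 3
over    -1 -1 3 -1
drop    -1 -1 3
rot     -1 3 -1
negate  -1 3 1
*       -1 3
4       -1 3 4
swap    -1 4 3
-       -1 1
over    -1 1 -1
rot     1 -1 -1
+       1 -2
+       -1
negate  1
11      1 11
*       11
-1      11 -1
drop    11
35      11 35
-       -24
dup     -24 -24
swap    -24 -24
over    -24 -24 -24
over    -24 -24 -24 -24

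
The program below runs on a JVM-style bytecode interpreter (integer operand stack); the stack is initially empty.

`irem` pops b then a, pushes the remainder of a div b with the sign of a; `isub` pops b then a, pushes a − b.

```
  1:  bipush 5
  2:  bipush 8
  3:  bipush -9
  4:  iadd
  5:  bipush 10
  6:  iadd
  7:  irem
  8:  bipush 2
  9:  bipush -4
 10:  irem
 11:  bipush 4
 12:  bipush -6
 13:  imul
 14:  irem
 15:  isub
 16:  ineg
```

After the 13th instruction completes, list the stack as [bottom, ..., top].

[5, 2, -24]

bipush 5  → [5]
bipush 8  → [5, 8]
bipush -9 → [5, 8, -9]
iadd      → [5, -1]
bipush 10 → [5, -1, 10]
iadd      → [5, 9]
irem      → [5]
bipush 2  → [5, 2]
bipush -4 → [5, 2, -4]
irem      → [5, 2]
bipush 4  → [5, 2, 4]
bipush -6 → [5, 2, 4, -6]
imul      → [5, 2, -24]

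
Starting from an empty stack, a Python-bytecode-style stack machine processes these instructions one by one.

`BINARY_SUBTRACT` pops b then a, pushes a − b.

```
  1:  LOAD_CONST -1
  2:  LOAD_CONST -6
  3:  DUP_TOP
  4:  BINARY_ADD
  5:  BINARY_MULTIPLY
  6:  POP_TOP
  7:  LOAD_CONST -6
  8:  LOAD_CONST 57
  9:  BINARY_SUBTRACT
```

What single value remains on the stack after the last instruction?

LOAD_CONST -1   → -1
LOAD_CONST -6   → -1 -6
DUP_TOP         → -1 -6 -6
BINARY_ADD      → -1 -12
BINARY_MULTIPLY → 12
POP_TOP         → (empty)
LOAD_CONST -6   → -6
LOAD_CONST 57   → -6 57
BINARY_SUBTRACT → -63

-63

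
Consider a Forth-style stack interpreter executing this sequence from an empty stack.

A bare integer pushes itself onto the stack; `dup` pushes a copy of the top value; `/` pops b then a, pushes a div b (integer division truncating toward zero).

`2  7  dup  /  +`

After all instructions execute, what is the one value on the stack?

3

2    2
7    2 7
dup  2 7 7
/    2 1
+    3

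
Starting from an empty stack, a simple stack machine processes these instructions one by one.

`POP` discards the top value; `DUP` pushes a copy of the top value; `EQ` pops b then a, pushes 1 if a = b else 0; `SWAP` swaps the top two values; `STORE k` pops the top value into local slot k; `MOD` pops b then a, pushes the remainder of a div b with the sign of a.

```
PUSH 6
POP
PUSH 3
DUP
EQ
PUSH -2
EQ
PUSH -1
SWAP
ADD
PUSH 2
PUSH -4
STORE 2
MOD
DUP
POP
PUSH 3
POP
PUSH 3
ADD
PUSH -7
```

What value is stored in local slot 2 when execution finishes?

-4

PUSH 6   [6]
POP      []
PUSH 3   [3]
DUP      [3, 3]
EQ       [1]
PUSH -2  [1, -2]
EQ       [0]
PUSH -1  [0, -1]
SWAP     [-1, 0]
ADD      [-1]
PUSH 2   [-1, 2]
PUSH -4  [-1, 2, -4]
STORE 2  [-1, 2]
MOD      [-1]
DUP      [-1, -1]
POP      [-1]
PUSH 3   [-1, 3]
POP      [-1]
PUSH 3   [-1, 3]
ADD      [2]
PUSH -7  [2, -7]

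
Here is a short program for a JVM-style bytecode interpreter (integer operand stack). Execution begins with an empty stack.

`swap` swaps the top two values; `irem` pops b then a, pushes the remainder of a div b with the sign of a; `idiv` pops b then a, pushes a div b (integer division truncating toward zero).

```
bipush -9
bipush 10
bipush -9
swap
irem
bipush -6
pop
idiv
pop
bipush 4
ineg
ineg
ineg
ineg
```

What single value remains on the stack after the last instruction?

bipush -9 → -9
bipush 10 → -9 10
bipush -9 → -9 10 -9
swap      → -9 -9 10
irem      → -9 -9
bipush -6 → -9 -9 -6
pop       → -9 -9
idiv      → 1
pop       → (empty)
bipush 4  → 4
ineg      → -4
ineg      → 4
ineg      → -4
ineg      → 4

4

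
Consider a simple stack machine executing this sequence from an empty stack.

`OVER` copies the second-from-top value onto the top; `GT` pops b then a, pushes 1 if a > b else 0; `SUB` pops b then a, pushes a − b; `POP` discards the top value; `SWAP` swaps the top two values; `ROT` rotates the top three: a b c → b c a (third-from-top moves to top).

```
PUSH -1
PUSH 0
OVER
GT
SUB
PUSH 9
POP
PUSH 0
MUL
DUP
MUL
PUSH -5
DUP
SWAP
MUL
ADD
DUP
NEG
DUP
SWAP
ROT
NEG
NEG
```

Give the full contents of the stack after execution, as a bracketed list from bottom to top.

PUSH -1 → -1
PUSH 0  → -1 0
OVER    → -1 0 -1
GT      → -1 1
SUB     → -2
PUSH 9  → -2 9
POP     → -2
PUSH 0  → -2 0
MUL     → 0
DUP     → 0 0
MUL     → 0
PUSH -5 → 0 -5
DUP     → 0 -5 -5
SWAP    → 0 -5 -5
MUL     → 0 25
ADD     → 25
DUP     → 25 25
NEG     → 25 -25
DUP     → 25 -25 -25
SWAP    → 25 -25 -25
ROT     → -25 -25 25
NEG     → -25 -25 -25
NEG     → -25 -25 25

[-25, -25, 25]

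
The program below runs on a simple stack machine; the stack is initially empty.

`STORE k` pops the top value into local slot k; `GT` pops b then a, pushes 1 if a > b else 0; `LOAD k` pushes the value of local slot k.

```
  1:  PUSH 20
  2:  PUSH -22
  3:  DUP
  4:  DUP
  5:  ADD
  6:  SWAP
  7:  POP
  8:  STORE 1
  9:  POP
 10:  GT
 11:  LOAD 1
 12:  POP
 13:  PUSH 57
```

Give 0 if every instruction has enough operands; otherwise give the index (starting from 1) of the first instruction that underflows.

10

PUSH 20  : [20]
PUSH -22 : [20, -22]
DUP      : [20, -22, -22]
DUP      : [20, -22, -22, -22]
ADD      : [20, -22, -44]
SWAP     : [20, -44, -22]
POP      : [20, -44]
STORE 1  : [20]
POP      : []
GT  — needs 2 operands, stack has 0 → underflow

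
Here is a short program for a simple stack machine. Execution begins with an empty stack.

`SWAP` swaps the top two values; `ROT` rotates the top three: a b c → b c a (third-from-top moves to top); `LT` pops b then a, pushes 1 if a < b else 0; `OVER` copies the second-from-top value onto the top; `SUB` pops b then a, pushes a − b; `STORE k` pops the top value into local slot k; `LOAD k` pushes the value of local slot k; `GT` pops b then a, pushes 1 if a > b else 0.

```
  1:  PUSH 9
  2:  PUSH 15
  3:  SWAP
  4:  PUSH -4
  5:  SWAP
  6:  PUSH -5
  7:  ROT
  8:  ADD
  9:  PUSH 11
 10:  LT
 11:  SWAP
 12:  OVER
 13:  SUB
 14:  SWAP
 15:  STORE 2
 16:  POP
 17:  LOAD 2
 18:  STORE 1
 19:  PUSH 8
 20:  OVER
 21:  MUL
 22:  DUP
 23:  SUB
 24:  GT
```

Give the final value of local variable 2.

1

PUSH 9  : [9]
PUSH 15 : [9, 15]
SWAP    : [15, 9]
PUSH -4 : [15, 9, -4]
SWAP    : [15, -4, 9]
PUSH -5 : [15, -4, 9, -5]
ROT     : [15, 9, -5, -4]
ADD     : [15, 9, -9]
PUSH 11 : [15, 9, -9, 11]
LT      : [15, 9, 1]
SWAP    : [15, 1, 9]
OVER    : [15, 1, 9, 1]
SUB     : [15, 1, 8]
SWAP    : [15, 8, 1]
STORE 2 : [15, 8]
POP     : [15]
LOAD 2  : [15, 1]
STORE 1 : [15]
PUSH 8  : [15, 8]
OVER    : [15, 8, 15]
MUL     : [15, 120]
DUP     : [15, 120, 120]
SUB     : [15, 0]
GT      : [1]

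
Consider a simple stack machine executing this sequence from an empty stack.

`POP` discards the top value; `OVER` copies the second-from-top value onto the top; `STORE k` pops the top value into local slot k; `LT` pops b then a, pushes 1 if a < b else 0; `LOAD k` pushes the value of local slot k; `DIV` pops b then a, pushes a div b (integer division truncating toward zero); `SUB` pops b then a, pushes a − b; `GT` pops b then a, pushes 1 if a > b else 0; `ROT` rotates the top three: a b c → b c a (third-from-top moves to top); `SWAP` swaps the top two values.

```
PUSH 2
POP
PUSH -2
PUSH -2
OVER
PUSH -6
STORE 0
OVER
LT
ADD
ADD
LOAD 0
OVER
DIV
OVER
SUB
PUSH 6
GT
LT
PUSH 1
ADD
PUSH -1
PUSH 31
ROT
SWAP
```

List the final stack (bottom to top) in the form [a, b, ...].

[-1, 2, 31]

PUSH 2  -> 2
POP     -> (empty)
PUSH -2 -> -2
PUSH -2 -> -2 -2
OVER    -> -2 -2 -2
PUSH -6 -> -2 -2 -2 -6
STORE 0 -> -2 -2 -2
OVER    -> -2 -2 -2 -2
LT      -> -2 -2 0
ADD     -> -2 -2
ADD     -> -4
LOAD 0  -> -4 -6
OVER    -> -4 -6 -4
DIV     -> -4 1
OVER    -> -4 1 -4
SUB     -> -4 5
PUSH 6  -> -4 5 6
GT      -> -4 0
LT      -> 1
PUSH 1  -> 1 1
ADD     -> 2
PUSH -1 -> 2 -1
PUSH 31 -> 2 -1 31
ROT     -> -1 31 2
SWAP    -> -1 2 31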